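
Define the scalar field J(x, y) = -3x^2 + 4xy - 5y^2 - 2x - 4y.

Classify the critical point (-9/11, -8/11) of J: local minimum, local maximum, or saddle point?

The Hessian of J is constant: H = [[-6, 4], [4, -10]].
det(H) = (-6)·(-10) − 4² = 44.
det(H) > 0 and tr(H) = -16 < 0, so H is negative definite and the point is a local maximum.

local maximum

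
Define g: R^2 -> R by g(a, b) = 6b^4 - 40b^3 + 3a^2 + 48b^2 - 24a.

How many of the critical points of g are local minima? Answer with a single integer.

2

g separates as a function of a plus a function of b, so ∇g=0 decouples.
∂g/∂a = 6(a - 4) = 0 at a ∈ {4}; ∂g/∂b = 24b(b - 4)(b - 1) = 0 at b ∈ {0, 1, 4}.
The Hessian is diagonal: diag(g_aa, g_bb). Second derivatives: g_aa(4)=6; g_bb(0)=96, g_bb(1)=-72, g_bb(4)=288.
Local minima occur where both diagonal entries positive: (4, 0), (4, 4). Count: 2.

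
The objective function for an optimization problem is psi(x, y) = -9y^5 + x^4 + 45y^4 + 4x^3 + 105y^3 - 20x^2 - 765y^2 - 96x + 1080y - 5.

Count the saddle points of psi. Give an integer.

6

psi separates as a function of x plus a function of y, so ∇psi=0 decouples.
∂psi/∂x = 4(x - 3)(x + 2)(x + 4) = 0 at x ∈ {-4, -2, 3}; ∂psi/∂y = -45(y - 4)(y - 2)(y - 1)(y + 3) = 0 at y ∈ {-3, 1, 2, 4}.
The Hessian is diagonal: diag(psi_xx, psi_yy). Second derivatives: psi_xx(-4)=56, psi_xx(-2)=-40, psi_xx(3)=140; psi_yy(-3)=6300, psi_yy(1)=-540, psi_yy(2)=450, psi_yy(4)=-1890.
Saddle points occur where the two diagonal entries have opposite signs: (-4, 1), (-4, 4), (-2, -3), (-2, 2), (3, 1), (3, 4). Count: 6.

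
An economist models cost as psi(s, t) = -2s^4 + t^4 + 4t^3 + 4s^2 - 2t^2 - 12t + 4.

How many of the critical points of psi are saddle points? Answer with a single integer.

5

psi separates as a function of s plus a function of t, so ∇psi=0 decouples.
∂psi/∂s = -8s(s - 1)(s + 1) = 0 at s ∈ {-1, 0, 1}; ∂psi/∂t = 4(t - 1)(t + 1)(t + 3) = 0 at t ∈ {-3, -1, 1}.
The Hessian is diagonal: diag(psi_ss, psi_tt). Second derivatives: psi_ss(-1)=-16, psi_ss(0)=8, psi_ss(1)=-16; psi_tt(-3)=32, psi_tt(-1)=-16, psi_tt(1)=32.
Saddle points occur where the two diagonal entries have opposite signs: (-1, -3), (-1, 1), (0, -1), (1, -3), (1, 1). Count: 5.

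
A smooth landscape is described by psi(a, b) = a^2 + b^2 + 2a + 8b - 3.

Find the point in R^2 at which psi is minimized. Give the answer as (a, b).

(-1, -4)

psi(a,b) separates as P(a) + Q(b) − 3, so its minimum is min P + min Q − 3.
P'(a) = 2a + 2 vanishes at a ∈ {-1}; Q'(b) = 2b + 8 vanishes at b ∈ {-4}.
Local minima of P (where P''>0): P(-1)=-1. Local minima of Q: Q(-4)=-16.
So the global minimum of psi is P(-1) + Q(-4) − 3 = -1 − 16 − 3 = -20, attained at (-1, -4).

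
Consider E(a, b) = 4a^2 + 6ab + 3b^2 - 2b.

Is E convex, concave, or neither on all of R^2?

convex

E is quadratic, so its Hessian is the constant matrix H = [[8, 6], [6, 6]].
det(H) = 12, tr(H) = 14.
det(H) > 0 and tr(H) > 0, so H is positive definite everywhere: convex.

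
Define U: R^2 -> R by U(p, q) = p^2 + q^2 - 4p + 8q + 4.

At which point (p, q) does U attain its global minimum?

(2, -4)

U(p,q) separates as A(p) + B(q) + 4, so its minimum is min A + min B + 4.
A'(p) = 2p - 4 vanishes at p ∈ {2}; B'(q) = 2q + 8 vanishes at q ∈ {-4}.
Local minima of A (where A''>0): A(2)=-4. Local minima of B: B(-4)=-16.
So the global minimum of U is A(2) + B(-4) + 4 = -4 − 16 + 4 = -16, attained at (2, -4).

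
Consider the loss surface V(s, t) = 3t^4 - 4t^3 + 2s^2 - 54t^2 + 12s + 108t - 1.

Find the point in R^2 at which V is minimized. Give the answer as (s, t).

(-3, -3)

V(s,t) separates as P(s) + Q(t) − 1, so its minimum is min P + min Q − 1.
P'(s) = 4s + 12 vanishes at s ∈ {-3}; Q'(t) = 12(t - 3)(t - 1)(t + 3) vanishes at t ∈ {-3, 1, 3}.
Local minima of P (where P''>0): P(-3)=-18. Local minima of Q: Q(-3)=-459, Q(3)=-27.
So the global minimum of V is P(-3) + Q(-3) − 1 = -18 − 459 − 1 = -478, attained at (-3, -3).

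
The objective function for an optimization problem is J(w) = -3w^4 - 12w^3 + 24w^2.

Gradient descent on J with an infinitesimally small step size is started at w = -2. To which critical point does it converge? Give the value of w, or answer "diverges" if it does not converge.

0

J'(w) = -12w(w - 1)(w + 4), so J'(-2) = -144.
Gradient descent moves in the -J' direction, i.e. w is increasing.
The nearest critical point in that direction is w = 0, where J'' = 48 > 0 (a local minimum). The iterate converges there.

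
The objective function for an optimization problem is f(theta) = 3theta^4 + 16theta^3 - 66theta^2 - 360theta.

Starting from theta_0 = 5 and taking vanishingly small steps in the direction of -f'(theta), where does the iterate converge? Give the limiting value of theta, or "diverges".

f'(theta) = 12(theta - 3)(theta + 2)(theta + 5), so f'(5) = 1680.
Gradient descent moves in the -f' direction, i.e. theta is decreasing.
The nearest critical point in that direction is theta = 3, where f'' = 480 > 0 (a local minimum). The iterate converges there.

3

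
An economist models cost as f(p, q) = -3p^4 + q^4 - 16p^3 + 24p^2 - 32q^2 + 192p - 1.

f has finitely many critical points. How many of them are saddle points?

f separates as a function of p plus a function of q, so ∇f=0 decouples.
∂f/∂p = -12(p - 2)(p + 2)(p + 4) = 0 at p ∈ {-4, -2, 2}; ∂f/∂q = 4q(q - 4)(q + 4) = 0 at q ∈ {-4, 0, 4}.
The Hessian is diagonal: diag(f_pp, f_qq). Second derivatives: f_pp(-4)=-144, f_pp(-2)=96, f_pp(2)=-288; f_qq(-4)=128, f_qq(0)=-64, f_qq(4)=128.
Saddle points occur where the two diagonal entries have opposite signs: (-4, -4), (-4, 4), (-2, 0), (2, -4), (2, 4). Count: 5.

5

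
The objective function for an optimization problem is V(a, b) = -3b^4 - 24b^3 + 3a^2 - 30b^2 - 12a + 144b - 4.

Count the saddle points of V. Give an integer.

V separates as a function of a plus a function of b, so ∇V=0 decouples.
∂V/∂a = 6(a - 2) = 0 at a ∈ {2}; ∂V/∂b = -12(b - 1)(b + 3)(b + 4) = 0 at b ∈ {-4, -3, 1}.
The Hessian is diagonal: diag(V_aa, V_bb). Second derivatives: V_aa(2)=6; V_bb(-4)=-60, V_bb(-3)=48, V_bb(1)=-240.
Saddle points occur where the two diagonal entries have opposite signs: (2, -4), (2, 1). Count: 2.

2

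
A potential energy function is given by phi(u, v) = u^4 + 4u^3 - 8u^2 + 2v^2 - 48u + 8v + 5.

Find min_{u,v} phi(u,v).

phi(u,v) separates as P(u) + Q(v) + 5, so its minimum is min P + min Q + 5.
P'(u) = 4(u - 2)(u + 2)(u + 3) vanishes at u ∈ {-3, -2, 2}; Q'(v) = 4v + 8 vanishes at v ∈ {-2}.
Local minima of P (where P''>0): P(-3)=45, P(2)=-80. Local minima of Q: Q(-2)=-8.
So the global minimum of phi is P(2) + Q(-2) + 5 = -80 − 8 + 5 = -83, attained at (2, -2).

-83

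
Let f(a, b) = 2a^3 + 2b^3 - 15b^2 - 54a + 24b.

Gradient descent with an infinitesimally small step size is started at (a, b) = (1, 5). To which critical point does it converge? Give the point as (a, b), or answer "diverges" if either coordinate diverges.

(3, 4)

f is separable, so gradient descent decouples: a follows -∂f/∂a, b follows -∂f/∂b.
∂f/∂a = 6(a - 3)(a + 3); at a=1 this is -48, so a increases.
∂f/∂b = 6(b - 4)(b - 1); at b=5 this is 24, so b decreases.
a converges to its nearest critical value 3 (a local min of the a-part); b converges to 4. The iterate converges to (3, 4).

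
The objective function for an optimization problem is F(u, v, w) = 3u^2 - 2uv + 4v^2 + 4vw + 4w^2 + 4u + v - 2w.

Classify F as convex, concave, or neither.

convex

F is quadratic, so its Hessian is the constant matrix H = [[6, -2, 0], [-2, 8, 4], [0, 4, 8]].
Leading principal minors: 6, 44, 256.
All positive ⇒ H ≻ 0 ⇒ convex.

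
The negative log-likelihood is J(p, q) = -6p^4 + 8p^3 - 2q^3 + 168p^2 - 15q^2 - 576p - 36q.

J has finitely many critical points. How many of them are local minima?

J separates as a function of p plus a function of q, so ∇J=0 decouples.
∂J/∂p = -24(p - 3)(p - 2)(p + 4) = 0 at p ∈ {-4, 2, 3}; ∂J/∂q = -6(q + 2)(q + 3) = 0 at q ∈ {-3, -2}.
The Hessian is diagonal: diag(J_pp, J_qq). Second derivatives: J_pp(-4)=-1008, J_pp(2)=144, J_pp(3)=-168; J_qq(-3)=6, J_qq(-2)=-6.
Local minima occur where both diagonal entries positive: (2, -3). Count: 1.

1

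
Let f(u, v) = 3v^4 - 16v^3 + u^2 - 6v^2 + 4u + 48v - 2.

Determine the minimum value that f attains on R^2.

f(u,v) separates as P(u) + Q(v) − 2, so its minimum is min P + min Q − 2.
P'(u) = 2u + 4 vanishes at u ∈ {-2}; Q'(v) = 12(v - 4)(v - 1)(v + 1) vanishes at v ∈ {-1, 1, 4}.
Local minima of P (where P''>0): P(-2)=-4. Local minima of Q: Q(-1)=-35, Q(4)=-160.
So the global minimum of f is P(-2) + Q(4) − 2 = -4 − 160 − 2 = -166, attained at (-2, 4).

-166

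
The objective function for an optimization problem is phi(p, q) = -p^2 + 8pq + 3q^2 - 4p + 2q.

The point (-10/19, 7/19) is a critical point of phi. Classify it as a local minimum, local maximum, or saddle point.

saddle point

The Hessian of phi is constant: H = [[-2, 8], [8, 6]].
det(H) = (-2)·6 − 8² = -76.
Since det(H) < 0, H is indefinite and the critical point is a saddle point.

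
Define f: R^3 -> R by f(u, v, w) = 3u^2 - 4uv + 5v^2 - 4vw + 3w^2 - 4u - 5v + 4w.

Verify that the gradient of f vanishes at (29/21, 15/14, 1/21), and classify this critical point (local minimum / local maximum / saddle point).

∇f = (6u - 4v - 4, -4u + 10v - 4w - 5, -4v + 6w + 4); substituting (29/21, 15/14, 1/21) gives ∇f = (0, 0, 0), so (29/21, 15/14, 1/21) is indeed a critical point.
The Hessian is constant: H = [[6, -4, 0], [-4, 10, -4], [0, -4, 6]].
Leading principal minors: Δ₁ = 6, Δ₂ = 44, Δ₃ = 168.
All leading minors are positive, so H is positive definite: a local minimum.

local minimum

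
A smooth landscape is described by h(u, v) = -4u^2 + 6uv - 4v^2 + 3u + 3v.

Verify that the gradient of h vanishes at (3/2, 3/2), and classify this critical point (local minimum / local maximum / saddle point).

local maximum

∇h = (-8u + 6v + 3, 6u - 8v + 3); substituting (3/2, 3/2) gives ∇h = (0, 0), so (3/2, 3/2) is indeed a critical point.
The Hessian of h is constant: H = [[-8, 6], [6, -8]].
det(H) = (-8)·(-8) − 6² = 28.
det(H) > 0 and tr(H) = -16 < 0, so H is negative definite and the point is a local maximum.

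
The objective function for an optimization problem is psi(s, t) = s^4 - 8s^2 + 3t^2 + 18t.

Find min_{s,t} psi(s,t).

-43

psi(s,t) separates as P(s) + Q(t), so its minimum is min P + min Q.
P'(s) = 4s(s - 2)(s + 2) vanishes at s ∈ {-2, 0, 2}; Q'(t) = 6(t + 3) vanishes at t ∈ {-3}.
Local minima of P (where P''>0): P(-2)=-16, P(2)=-16. Local minima of Q: Q(-3)=-27.
So the global minimum of psi is P(-2) + Q(-3) = -16 − 27 = -43, attained at (-2, -3).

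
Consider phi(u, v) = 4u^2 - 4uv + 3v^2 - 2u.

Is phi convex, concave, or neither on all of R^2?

phi is quadratic, so its Hessian is the constant matrix H = [[8, -4], [-4, 6]].
det(H) = 32, tr(H) = 14.
det(H) > 0 and tr(H) > 0, so H is positive definite everywhere: convex.

convex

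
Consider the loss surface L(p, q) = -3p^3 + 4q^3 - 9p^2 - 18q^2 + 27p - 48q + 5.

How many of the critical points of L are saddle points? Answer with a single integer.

L separates as a function of p plus a function of q, so ∇L=0 decouples.
∂L/∂p = -9(p - 1)(p + 3) = 0 at p ∈ {-3, 1}; ∂L/∂q = 12(q - 4)(q + 1) = 0 at q ∈ {-1, 4}.
The Hessian is diagonal: diag(L_pp, L_qq). Second derivatives: L_pp(-3)=36, L_pp(1)=-36; L_qq(-1)=-60, L_qq(4)=60.
Saddle points occur where the two diagonal entries have opposite signs: (-3, -1), (1, 4). Count: 2.

2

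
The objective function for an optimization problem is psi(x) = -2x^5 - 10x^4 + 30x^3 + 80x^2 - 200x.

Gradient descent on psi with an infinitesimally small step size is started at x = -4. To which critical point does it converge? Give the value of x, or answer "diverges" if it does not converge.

psi'(x) = -10(x - 2)(x - 1)(x + 2)(x + 5), so psi'(-4) = 600.
Gradient descent moves in the -psi' direction, i.e. x is decreasing.
The nearest critical point in that direction is x = -5, where psi'' = 1260 > 0 (a local minimum). The iterate converges there.

-5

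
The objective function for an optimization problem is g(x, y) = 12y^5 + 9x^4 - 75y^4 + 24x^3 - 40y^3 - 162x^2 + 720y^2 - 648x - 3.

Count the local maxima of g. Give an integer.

2

g separates as a function of x plus a function of y, so ∇g=0 decouples.
∂g/∂x = 36(x - 3)(x + 2)(x + 3) = 0 at x ∈ {-3, -2, 3}; ∂g/∂y = 60y(y - 4)(y - 3)(y + 2) = 0 at y ∈ {-2, 0, 3, 4}.
The Hessian is diagonal: diag(g_xx, g_yy). Second derivatives: g_xx(-3)=216, g_xx(-2)=-180, g_xx(3)=1080; g_yy(-2)=-3600, g_yy(0)=1440, g_yy(3)=-900, g_yy(4)=1440.
Local maxima occur where both diagonal entries negative: (-2, -2), (-2, 3). Count: 2.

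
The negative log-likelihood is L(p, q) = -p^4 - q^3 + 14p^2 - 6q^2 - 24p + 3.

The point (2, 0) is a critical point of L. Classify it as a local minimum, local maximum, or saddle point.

local maximum

The mixed partial ∂²L/∂p∂q is 0, so the Hessian at any point is diag(L_pp, L_qq) = diag(4(-3p^2 + 7), -6(q + 2)).
At (2, 0): H = diag(-20, -12).
Both eigenvalues are negative, so H is negative definite: a local maximum.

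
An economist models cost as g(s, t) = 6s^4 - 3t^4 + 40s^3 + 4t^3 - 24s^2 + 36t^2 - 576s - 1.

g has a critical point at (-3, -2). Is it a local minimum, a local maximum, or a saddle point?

local maximum

The mixed partial ∂²g/∂s∂t is 0, so the Hessian at any point is diag(g_ss, g_tt) = diag(24(3s^2 + 10s - 2), 12(-3t^2 + 2t + 6)).
At (-3, -2): H = diag(-120, -120).
Both eigenvalues are negative, so H is negative definite: a local maximum.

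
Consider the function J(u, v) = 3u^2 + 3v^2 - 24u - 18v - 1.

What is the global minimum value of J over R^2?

-76

J(u,v) separates as P(u) + Q(v) − 1, so its minimum is min P + min Q − 1.
P'(u) = 6u - 24 vanishes at u ∈ {4}; Q'(v) = 6v - 18 vanishes at v ∈ {3}.
Local minima of P (where P''>0): P(4)=-48. Local minima of Q: Q(3)=-27.
So the global minimum of J is P(4) + Q(3) − 1 = -48 − 27 − 1 = -76, attained at (4, 3).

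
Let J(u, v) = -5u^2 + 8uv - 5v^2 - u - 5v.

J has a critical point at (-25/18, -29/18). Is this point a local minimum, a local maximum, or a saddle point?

local maximum

The Hessian of J is constant: H = [[-10, 8], [8, -10]].
det(H) = (-10)·(-10) − 8² = 36.
det(H) > 0 and tr(H) = -20 < 0, so H is negative definite and the point is a local maximum.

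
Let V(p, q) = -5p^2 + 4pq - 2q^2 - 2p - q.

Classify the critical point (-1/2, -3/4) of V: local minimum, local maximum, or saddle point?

The Hessian of V is constant: H = [[-10, 4], [4, -4]].
det(H) = (-10)·(-4) − 4² = 24.
det(H) > 0 and tr(H) = -14 < 0, so H is negative definite and the point is a local maximum.

local maximum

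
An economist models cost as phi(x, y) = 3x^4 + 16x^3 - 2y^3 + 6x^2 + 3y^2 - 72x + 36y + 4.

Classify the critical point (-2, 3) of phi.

local maximum

The mixed partial ∂²phi/∂x∂y is 0, so the Hessian at any point is diag(phi_xx, phi_yy) = diag(12(3x^2 + 8x + 1), 6(-2y + 1)).
At (-2, 3): H = diag(-36, -30).
Both eigenvalues are negative, so H is negative definite: a local maximum.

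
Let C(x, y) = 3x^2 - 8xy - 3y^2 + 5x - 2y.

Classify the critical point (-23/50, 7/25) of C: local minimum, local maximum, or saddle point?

The Hessian of C is constant: H = [[6, -8], [-8, -6]].
det(H) = 6·(-6) − (-8)² = -100.
Since det(H) < 0, H is indefinite and the critical point is a saddle point.

saddle point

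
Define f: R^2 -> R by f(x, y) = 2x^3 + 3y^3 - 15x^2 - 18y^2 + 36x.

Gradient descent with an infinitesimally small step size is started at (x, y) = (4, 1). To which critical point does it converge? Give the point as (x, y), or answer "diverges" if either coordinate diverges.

f is separable, so gradient descent decouples: x follows -∂f/∂x, y follows -∂f/∂y.
∂f/∂x = 6(x - 3)(x - 2); at x=4 this is 12, so x decreases.
∂f/∂y = 9y(y - 4); at y=1 this is -27, so y increases.
x converges to its nearest critical value 3 (a local min of the x-part); y converges to 4. The iterate converges to (3, 4).

(3, 4)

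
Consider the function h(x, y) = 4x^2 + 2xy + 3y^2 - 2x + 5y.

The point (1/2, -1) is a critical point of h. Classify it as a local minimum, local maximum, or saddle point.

local minimum

The Hessian of h is constant: H = [[8, 2], [2, 6]].
det(H) = 8·6 − 2² = 44.
det(H) > 0 and tr(H) = 14 > 0, so H is positive definite and the point is a local minimum.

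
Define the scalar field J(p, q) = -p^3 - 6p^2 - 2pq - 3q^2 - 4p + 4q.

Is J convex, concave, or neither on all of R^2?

neither

The term -p^3 is cubic, so the Hessian is not constant.
∂²J/∂p² = -6p - 12, which takes both signs as p varies (negative for sufficiently large p). A diagonal entry of the Hessian changing sign means the Hessian is neither positive- nor negative-semidefinite on all of R^2.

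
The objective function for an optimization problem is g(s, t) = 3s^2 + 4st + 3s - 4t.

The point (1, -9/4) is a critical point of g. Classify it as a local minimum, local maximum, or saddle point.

saddle point

The Hessian of g is constant: H = [[6, 4], [4, 0]].
det(H) = 6·0 − 4² = -16.
Since det(H) < 0, H is indefinite and the critical point is a saddle point.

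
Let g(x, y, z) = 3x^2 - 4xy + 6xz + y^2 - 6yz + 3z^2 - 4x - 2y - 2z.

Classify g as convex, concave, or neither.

neither

g is quadratic, so its Hessian is the constant matrix H = [[6, -4, 6], [-4, 2, -6], [6, -6, 6]].
Leading principal minors: 6, -4, -24.
Neither pattern holds ⇒ H is indefinite ⇒ neither convex nor concave.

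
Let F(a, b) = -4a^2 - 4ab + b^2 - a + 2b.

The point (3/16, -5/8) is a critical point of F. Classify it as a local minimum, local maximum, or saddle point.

saddle point

The Hessian of F is constant: H = [[-8, -4], [-4, 2]].
det(H) = (-8)·2 − (-4)² = -32.
Since det(H) < 0, H is indefinite and the critical point is a saddle point.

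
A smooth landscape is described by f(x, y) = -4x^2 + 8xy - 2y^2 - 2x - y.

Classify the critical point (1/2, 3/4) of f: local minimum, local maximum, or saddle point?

The Hessian of f is constant: H = [[-8, 8], [8, -4]].
det(H) = (-8)·(-4) − 8² = -32.
Since det(H) < 0, H is indefinite and the critical point is a saddle point.

saddle point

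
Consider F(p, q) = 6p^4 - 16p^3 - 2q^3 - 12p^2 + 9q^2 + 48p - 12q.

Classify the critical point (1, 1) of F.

The mixed partial ∂²F/∂p∂q is 0, so the Hessian at any point is diag(F_pp, F_qq) = diag(24(3p^2 - 4p - 1), 6(-2q + 3)).
At (1, 1): H = diag(-48, 6).
The eigenvalues have opposite signs, so H is indefinite: a saddle point.

saddle point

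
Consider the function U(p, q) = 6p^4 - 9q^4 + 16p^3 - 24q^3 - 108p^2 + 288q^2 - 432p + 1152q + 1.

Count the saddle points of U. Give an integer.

U separates as a function of p plus a function of q, so ∇U=0 decouples.
∂U/∂p = 24(p - 3)(p + 2)(p + 3) = 0 at p ∈ {-3, -2, 3}; ∂U/∂q = -36(q - 4)(q + 2)(q + 4) = 0 at q ∈ {-4, -2, 4}.
The Hessian is diagonal: diag(U_pp, U_qq). Second derivatives: U_pp(-3)=144, U_pp(-2)=-120, U_pp(3)=720; U_qq(-4)=-576, U_qq(-2)=432, U_qq(4)=-1728.
Saddle points occur where the two diagonal entries have opposite signs: (-3, -4), (-3, 4), (-2, -2), (3, -4), (3, 4). Count: 5.

5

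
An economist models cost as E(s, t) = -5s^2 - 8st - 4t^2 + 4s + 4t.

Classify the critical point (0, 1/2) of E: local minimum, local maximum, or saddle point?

The Hessian of E is constant: H = [[-10, -8], [-8, -8]].
det(H) = (-10)·(-8) − (-8)² = 16.
det(H) > 0 and tr(H) = -18 < 0, so H is negative definite and the point is a local maximum.

local maximum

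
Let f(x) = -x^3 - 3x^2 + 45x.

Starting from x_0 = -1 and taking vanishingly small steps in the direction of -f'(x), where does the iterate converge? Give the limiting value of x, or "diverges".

-5

f'(x) = -3(x - 3)(x + 5), so f'(-1) = 48.
Gradient descent moves in the -f' direction, i.e. x is decreasing.
The nearest critical point in that direction is x = -5, where f'' = 24 > 0 (a local minimum). The iterate converges there.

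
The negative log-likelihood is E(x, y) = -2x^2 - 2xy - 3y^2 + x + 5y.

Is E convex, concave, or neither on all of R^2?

E is quadratic, so its Hessian is the constant matrix H = [[-4, -2], [-2, -6]].
det(H) = 20, tr(H) = -10.
det(H) > 0 and tr(H) < 0, so H is negative definite everywhere: concave.

concave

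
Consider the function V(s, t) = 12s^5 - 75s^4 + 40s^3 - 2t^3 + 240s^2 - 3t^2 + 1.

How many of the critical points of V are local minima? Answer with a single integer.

2

V separates as a function of s plus a function of t, so ∇V=0 decouples.
∂V/∂s = 60s(s - 4)(s - 2)(s + 1) = 0 at s ∈ {-1, 0, 2, 4}; ∂V/∂t = -6t(t + 1) = 0 at t ∈ {-1, 0}.
The Hessian is diagonal: diag(V_ss, V_tt). Second derivatives: V_ss(-1)=-900, V_ss(0)=480, V_ss(2)=-720, V_ss(4)=2400; V_tt(-1)=6, V_tt(0)=-6.
Local minima occur where both diagonal entries positive: (0, -1), (4, -1). Count: 2.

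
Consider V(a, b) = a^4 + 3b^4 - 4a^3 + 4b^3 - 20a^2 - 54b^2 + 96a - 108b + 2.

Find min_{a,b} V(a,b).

-736

V(a,b) separates as P(a) + Q(b) + 2, so its minimum is min P + min Q + 2.
P'(a) = 4(a - 4)(a - 2)(a + 3) vanishes at a ∈ {-3, 2, 4}; Q'(b) = 12(b - 3)(b + 1)(b + 3) vanishes at b ∈ {-3, -1, 3}.
Local minima of P (where P''>0): P(-3)=-279, P(4)=64. Local minima of Q: Q(-3)=-27, Q(3)=-459.
So the global minimum of V is P(-3) + Q(3) + 2 = -279 − 459 + 2 = -736, attained at (-3, 3).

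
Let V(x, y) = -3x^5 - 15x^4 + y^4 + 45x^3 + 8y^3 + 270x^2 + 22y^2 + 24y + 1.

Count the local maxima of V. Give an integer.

V separates as a function of x plus a function of y, so ∇V=0 decouples.
∂V/∂x = -15x(x - 3)(x + 3)(x + 4) = 0 at x ∈ {-4, -3, 0, 3}; ∂V/∂y = 4(y + 1)(y + 2)(y + 3) = 0 at y ∈ {-3, -2, -1}.
The Hessian is diagonal: diag(V_xx, V_yy). Second derivatives: V_xx(-4)=420, V_xx(-3)=-270, V_xx(0)=540, V_xx(3)=-1890; V_yy(-3)=8, V_yy(-2)=-4, V_yy(-1)=8.
Local maxima occur where both diagonal entries negative: (-3, -2), (3, -2). Count: 2.

2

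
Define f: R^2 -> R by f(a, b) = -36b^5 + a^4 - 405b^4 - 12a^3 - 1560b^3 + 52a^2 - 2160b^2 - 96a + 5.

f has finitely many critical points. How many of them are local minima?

f separates as a function of a plus a function of b, so ∇f=0 decouples.
∂f/∂a = 4(a - 4)(a - 3)(a - 2) = 0 at a ∈ {2, 3, 4}; ∂f/∂b = -180b(b + 2)(b + 3)(b + 4) = 0 at b ∈ {-4, -3, -2, 0}.
The Hessian is diagonal: diag(f_aa, f_bb). Second derivatives: f_aa(2)=8, f_aa(3)=-4, f_aa(4)=8; f_bb(-4)=1440, f_bb(-3)=-540, f_bb(-2)=720, f_bb(0)=-4320.
Local minima occur where both diagonal entries positive: (2, -4), (2, -2), (4, -4), (4, -2). Count: 4.

4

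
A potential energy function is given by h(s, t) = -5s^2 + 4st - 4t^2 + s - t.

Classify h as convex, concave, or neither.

concave

h is quadratic, so its Hessian is the constant matrix H = [[-10, 4], [4, -8]].
det(H) = 64, tr(H) = -18.
det(H) > 0 and tr(H) < 0, so H is negative definite everywhere: concave.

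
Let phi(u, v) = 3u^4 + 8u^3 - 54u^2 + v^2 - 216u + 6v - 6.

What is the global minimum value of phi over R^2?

-690

phi(u,v) separates as P(u) + Q(v) − 6, so its minimum is min P + min Q − 6.
P'(u) = 12(u - 3)(u + 2)(u + 3) vanishes at u ∈ {-3, -2, 3}; Q'(v) = 2v + 6 vanishes at v ∈ {-3}.
Local minima of P (where P''>0): P(-3)=189, P(3)=-675. Local minima of Q: Q(-3)=-9.
So the global minimum of phi is P(3) + Q(-3) − 6 = -675 − 9 − 6 = -690, attained at (3, -3).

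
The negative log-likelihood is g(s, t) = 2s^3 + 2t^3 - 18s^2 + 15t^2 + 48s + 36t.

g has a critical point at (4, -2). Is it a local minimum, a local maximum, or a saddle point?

The mixed partial ∂²g/∂s∂t is 0, so the Hessian at any point is diag(g_ss, g_tt) = diag(12(s - 3), 6(2t + 5)).
At (4, -2): H = diag(12, 6).
Both eigenvalues are positive, so H is positive definite: a local minimum.

local minimum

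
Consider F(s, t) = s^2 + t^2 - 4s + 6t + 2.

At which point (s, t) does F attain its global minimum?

F(s,t) separates as P(s) + Q(t) + 2, so its minimum is min P + min Q + 2.
P'(s) = 2s - 4 vanishes at s ∈ {2}; Q'(t) = 2(t + 3) vanishes at t ∈ {-3}.
Local minima of P (where P''>0): P(2)=-4. Local minima of Q: Q(-3)=-9.
So the global minimum of F is P(2) + Q(-3) + 2 = -4 − 9 + 2 = -11, attained at (2, -3).

(2, -3)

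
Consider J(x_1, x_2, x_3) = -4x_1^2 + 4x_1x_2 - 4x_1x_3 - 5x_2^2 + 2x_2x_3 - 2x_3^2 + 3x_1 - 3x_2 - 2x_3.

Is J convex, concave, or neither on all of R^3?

concave

J is quadratic, so its Hessian is the constant matrix H = [[-8, 4, -4], [4, -10, 2], [-4, 2, -4]].
Leading principal minors: -8, 64, -128.
Signs alternate −, +, − ⇒ H ≺ 0 ⇒ concave.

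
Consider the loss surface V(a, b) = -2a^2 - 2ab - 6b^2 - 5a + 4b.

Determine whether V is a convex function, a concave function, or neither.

concave

V is quadratic, so its Hessian is the constant matrix H = [[-4, -2], [-2, -12]].
det(H) = 44, tr(H) = -16.
det(H) > 0 and tr(H) < 0, so H is negative definite everywhere: concave.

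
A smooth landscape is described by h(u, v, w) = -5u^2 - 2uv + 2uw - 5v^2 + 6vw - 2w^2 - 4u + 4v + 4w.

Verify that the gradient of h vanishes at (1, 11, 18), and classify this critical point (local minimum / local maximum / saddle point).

∇h = (-10u - 2v + 2w - 4, -2u - 10v + 6w + 4, 2u + 6v - 4w + 4); substituting (1, 11, 18) gives ∇h = (0, 0, 0), so (1, 11, 18) is indeed a critical point.
The Hessian is constant: H = [[-10, -2, 2], [-2, -10, 6], [2, 6, -4]].
Leading principal minors: Δ₁ = -10, Δ₂ = 96, Δ₃ = -32.
The minors alternate sign starting negative (−, +, −), so H is negative definite: a local maximum.

local maximum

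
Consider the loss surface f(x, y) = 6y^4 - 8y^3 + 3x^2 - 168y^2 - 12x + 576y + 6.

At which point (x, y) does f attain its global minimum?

(2, -4)

f(x,y) separates as P(x) + Q(y) + 6, so its minimum is min P + min Q + 6.
P'(x) = 6x - 12 vanishes at x ∈ {2}; Q'(y) = 24(y - 3)(y - 2)(y + 4) vanishes at y ∈ {-4, 2, 3}.
Local minima of P (where P''>0): P(2)=-12. Local minima of Q: Q(-4)=-2944, Q(3)=486.
So the global minimum of f is P(2) + Q(-4) + 6 = -12 − 2944 + 6 = -2950, attained at (2, -4).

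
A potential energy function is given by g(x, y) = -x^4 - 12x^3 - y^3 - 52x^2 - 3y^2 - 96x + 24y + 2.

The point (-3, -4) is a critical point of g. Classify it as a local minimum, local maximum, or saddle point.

local minimum

The mixed partial ∂²g/∂x∂y is 0, so the Hessian at any point is diag(g_xx, g_yy) = diag(-4(3x^2 + 18x + 26), -6(y + 1)).
At (-3, -4): H = diag(4, 18).
Both eigenvalues are positive, so H is positive definite: a local minimum.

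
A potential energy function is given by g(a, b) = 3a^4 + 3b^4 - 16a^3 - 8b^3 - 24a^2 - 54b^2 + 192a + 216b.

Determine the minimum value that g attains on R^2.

g(a,b) separates as P(a) + Q(b), so its minimum is min P + min Q.
P'(a) = 12(a - 4)(a - 2)(a + 2) vanishes at a ∈ {-2, 2, 4}; Q'(b) = 12(b - 3)(b - 2)(b + 3) vanishes at b ∈ {-3, 2, 3}.
Local minima of P (where P''>0): P(-2)=-304, P(4)=128. Local minima of Q: Q(-3)=-675, Q(3)=189.
So the global minimum of g is P(-2) + Q(-3) = -304 − 675 = -979, attained at (-2, -3).

-979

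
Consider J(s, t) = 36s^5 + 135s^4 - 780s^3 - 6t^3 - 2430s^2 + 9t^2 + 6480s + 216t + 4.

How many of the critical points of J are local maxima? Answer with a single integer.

2

J separates as a function of s plus a function of t, so ∇J=0 decouples.
∂J/∂s = 180(s - 3)(s - 1)(s + 3)(s + 4) = 0 at s ∈ {-4, -3, 1, 3}; ∂J/∂t = -18(t - 4)(t + 3) = 0 at t ∈ {-3, 4}.
The Hessian is diagonal: diag(J_ss, J_tt). Second derivatives: J_ss(-4)=-6300, J_ss(-3)=4320, J_ss(1)=-7200, J_ss(3)=15120; J_tt(-3)=126, J_tt(4)=-126.
Local maxima occur where both diagonal entries negative: (-4, 4), (1, 4). Count: 2.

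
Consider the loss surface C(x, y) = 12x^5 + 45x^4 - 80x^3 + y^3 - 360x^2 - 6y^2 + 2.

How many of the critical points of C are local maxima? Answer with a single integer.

2

C separates as a function of x plus a function of y, so ∇C=0 decouples.
∂C/∂x = 60x(x - 2)(x + 2)(x + 3) = 0 at x ∈ {-3, -2, 0, 2}; ∂C/∂y = 3y(y - 4) = 0 at y ∈ {0, 4}.
The Hessian is diagonal: diag(C_xx, C_yy). Second derivatives: C_xx(-3)=-900, C_xx(-2)=480, C_xx(0)=-720, C_xx(2)=2400; C_yy(0)=-12, C_yy(4)=12.
Local maxima occur where both diagonal entries negative: (-3, 0), (0, 0). Count: 2.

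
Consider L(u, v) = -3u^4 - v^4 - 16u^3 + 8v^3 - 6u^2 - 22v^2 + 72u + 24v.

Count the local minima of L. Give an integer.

L separates as a function of u plus a function of v, so ∇L=0 decouples.
∂L/∂u = -12(u - 1)(u + 2)(u + 3) = 0 at u ∈ {-3, -2, 1}; ∂L/∂v = -4(v - 3)(v - 2)(v - 1) = 0 at v ∈ {1, 2, 3}.
The Hessian is diagonal: diag(L_uu, L_vv). Second derivatives: L_uu(-3)=-48, L_uu(-2)=36, L_uu(1)=-144; L_vv(1)=-8, L_vv(2)=4, L_vv(3)=-8.
Local minima occur where both diagonal entries positive: (-2, 2). Count: 1.

1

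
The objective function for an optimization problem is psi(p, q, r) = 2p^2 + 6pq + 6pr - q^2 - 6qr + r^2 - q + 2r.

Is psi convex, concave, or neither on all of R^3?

psi is quadratic, so its Hessian is the constant matrix H = [[4, 6, 6], [6, -2, -6], [6, -6, 2]].
Leading principal minors: 4, -44, -592.
Neither pattern holds ⇒ H is indefinite ⇒ neither convex nor concave.

neither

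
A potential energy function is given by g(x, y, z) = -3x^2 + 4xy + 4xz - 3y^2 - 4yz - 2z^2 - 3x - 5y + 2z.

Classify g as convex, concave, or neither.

concave

g is quadratic, so its Hessian is the constant matrix H = [[-6, 4, 4], [4, -6, -4], [4, -4, -4]].
Leading principal minors: -6, 20, -16.
Signs alternate −, +, − ⇒ H ≺ 0 ⇒ concave.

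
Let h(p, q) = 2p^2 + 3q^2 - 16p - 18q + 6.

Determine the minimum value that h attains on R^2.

h(p,q) separates as A(p) + B(q) + 6, so its minimum is min A + min B + 6.
A'(p) = 4p - 16 vanishes at p ∈ {4}; B'(q) = 6q - 18 vanishes at q ∈ {3}.
Local minima of A (where A''>0): A(4)=-32. Local minima of B: B(3)=-27.
So the global minimum of h is A(4) + B(3) + 6 = -32 − 27 + 6 = -53, attained at (4, 3).

-53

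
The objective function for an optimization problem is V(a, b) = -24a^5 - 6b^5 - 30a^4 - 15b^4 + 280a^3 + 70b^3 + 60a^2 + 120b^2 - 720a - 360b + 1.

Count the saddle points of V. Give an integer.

V separates as a function of a plus a function of b, so ∇V=0 decouples.
∂V/∂a = -120(a - 2)(a - 1)(a + 1)(a + 3) = 0 at a ∈ {-3, -1, 1, 2}; ∂V/∂b = -30(b - 2)(b - 1)(b + 2)(b + 3) = 0 at b ∈ {-3, -2, 1, 2}.
The Hessian is diagonal: diag(V_aa, V_bb). Second derivatives: V_aa(-3)=4800, V_aa(-1)=-1440, V_aa(1)=960, V_aa(2)=-1800; V_bb(-3)=600, V_bb(-2)=-360, V_bb(1)=360, V_bb(2)=-600.
Saddle points occur where the two diagonal entries have opposite signs: (-3, -2), (-3, 2), (-1, -3), (-1, 1), (1, -2), (1, 2), (2, -3), (2, 1). Count: 8.

8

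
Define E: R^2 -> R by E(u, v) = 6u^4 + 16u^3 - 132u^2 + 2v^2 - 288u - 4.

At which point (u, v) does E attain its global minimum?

E(u,v) separates as P(u) + Q(v) − 4, so its minimum is min P + min Q − 4.
P'(u) = 24(u - 3)(u + 1)(u + 4) vanishes at u ∈ {-4, -1, 3}; Q'(v) = 4v vanishes at v ∈ {0}.
Local minima of P (where P''>0): P(-4)=-448, P(3)=-1134. Local minima of Q: Q(0)=0.
So the global minimum of E is P(3) + Q(0) − 4 = -1134 + 0 − 4 = -1138, attained at (3, 0).

(3, 0)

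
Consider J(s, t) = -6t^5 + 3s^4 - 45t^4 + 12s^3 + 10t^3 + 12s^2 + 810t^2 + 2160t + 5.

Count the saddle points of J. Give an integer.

6

J separates as a function of s plus a function of t, so ∇J=0 decouples.
∂J/∂s = 12s(s + 1)(s + 2) = 0 at s ∈ {-2, -1, 0}; ∂J/∂t = -30(t - 3)(t + 2)(t + 3)(t + 4) = 0 at t ∈ {-4, -3, -2, 3}.
The Hessian is diagonal: diag(J_ss, J_tt). Second derivatives: J_ss(-2)=24, J_ss(-1)=-12, J_ss(0)=24; J_tt(-4)=420, J_tt(-3)=-180, J_tt(-2)=300, J_tt(3)=-6300.
Saddle points occur where the two diagonal entries have opposite signs: (-2, -3), (-2, 3), (-1, -4), (-1, -2), (0, -3), (0, 3). Count: 6.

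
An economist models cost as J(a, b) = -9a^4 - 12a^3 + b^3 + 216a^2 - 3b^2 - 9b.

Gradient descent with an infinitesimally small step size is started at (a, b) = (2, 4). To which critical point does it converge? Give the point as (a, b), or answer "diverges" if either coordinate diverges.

J is separable, so gradient descent decouples: a follows -∂J/∂a, b follows -∂J/∂b.
∂J/∂a = -36a(a - 3)(a + 4); at a=2 this is 432, so a decreases.
∂J/∂b = 3(b - 3)(b + 1); at b=4 this is 15, so b decreases.
a converges to its nearest critical value 0 (a local min of the a-part); b converges to 3. The iterate converges to (0, 3).

(0, 3)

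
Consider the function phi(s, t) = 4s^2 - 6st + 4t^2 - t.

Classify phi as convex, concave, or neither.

convex

phi is quadratic, so its Hessian is the constant matrix H = [[8, -6], [-6, 8]].
det(H) = 28, tr(H) = 16.
det(H) > 0 and tr(H) > 0, so H is positive definite everywhere: convex.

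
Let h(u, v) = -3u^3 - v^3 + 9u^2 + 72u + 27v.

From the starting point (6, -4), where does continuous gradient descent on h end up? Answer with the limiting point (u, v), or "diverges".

h is separable, so gradient descent decouples: u follows -∂h/∂u, v follows -∂h/∂v.
∂h/∂u = -9(u - 4)(u + 2); at u=6 this is -144, so u increases.
∂h/∂v = -3(v - 3)(v + 3); at v=-4 this is -21, so v increases.
The u-coordinate has no critical point in that direction and runs off to infinity.

diverges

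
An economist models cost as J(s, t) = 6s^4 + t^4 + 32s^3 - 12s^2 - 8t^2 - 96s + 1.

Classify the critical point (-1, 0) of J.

local maximum

The mixed partial ∂²J/∂s∂t is 0, so the Hessian at any point is diag(J_ss, J_tt) = diag(24(3s^2 + 8s - 1), 4(3t^2 - 4)).
At (-1, 0): H = diag(-144, -16).
Both eigenvalues are negative, so H is negative definite: a local maximum.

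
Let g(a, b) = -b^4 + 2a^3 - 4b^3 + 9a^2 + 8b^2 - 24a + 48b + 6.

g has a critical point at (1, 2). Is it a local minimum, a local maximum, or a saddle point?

saddle point

The mixed partial ∂²g/∂a∂b is 0, so the Hessian at any point is diag(g_aa, g_bb) = diag(6(2a + 3), 4(-3b^2 - 6b + 4)).
At (1, 2): H = diag(30, -80).
The eigenvalues have opposite signs, so H is indefinite: a saddle point.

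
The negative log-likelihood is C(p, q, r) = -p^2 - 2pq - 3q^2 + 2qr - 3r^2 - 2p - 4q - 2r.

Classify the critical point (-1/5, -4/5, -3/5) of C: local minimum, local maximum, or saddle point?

The Hessian is constant: H = [[-2, -2, 0], [-2, -6, 2], [0, 2, -6]].
Leading principal minors: Δ₁ = -2, Δ₂ = 8, Δ₃ = -40.
The minors alternate sign starting negative (−, +, −), so H is negative definite: a local maximum.

local maximum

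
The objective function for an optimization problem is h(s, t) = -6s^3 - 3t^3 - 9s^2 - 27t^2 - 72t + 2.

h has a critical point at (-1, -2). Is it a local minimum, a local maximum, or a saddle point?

saddle point

The mixed partial ∂²h/∂s∂t is 0, so the Hessian at any point is diag(h_ss, h_tt) = diag(-18(2s + 1), -18(t + 3)).
At (-1, -2): H = diag(18, -18).
The eigenvalues have opposite signs, so H is indefinite: a saddle point.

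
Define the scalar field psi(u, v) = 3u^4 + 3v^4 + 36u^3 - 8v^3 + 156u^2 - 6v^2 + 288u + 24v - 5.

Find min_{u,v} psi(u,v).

-216

psi(u,v) separates as P(u) + Q(v) − 5, so its minimum is min P + min Q − 5.
P'(u) = 12(u + 2)(u + 3)(u + 4) vanishes at u ∈ {-4, -3, -2}; Q'(v) = 12(v - 2)(v - 1)(v + 1) vanishes at v ∈ {-1, 1, 2}.
Local minima of P (where P''>0): P(-4)=-192, P(-2)=-192. Local minima of Q: Q(-1)=-19, Q(2)=8.
So the global minimum of psi is P(-4) + Q(-1) − 5 = -192 − 19 − 5 = -216, attained at (-4, -1).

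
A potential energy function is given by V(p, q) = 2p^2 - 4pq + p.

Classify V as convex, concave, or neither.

neither

V is quadratic, so its Hessian is the constant matrix H = [[4, -4], [-4, 0]].
det(H) = -16, tr(H) = 4.
det(H) < 0, so H is indefinite: neither convex nor concave.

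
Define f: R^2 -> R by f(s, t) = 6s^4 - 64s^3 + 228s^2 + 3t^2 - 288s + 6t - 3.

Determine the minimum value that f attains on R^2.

-124

f(s,t) separates as P(s) + Q(t) − 3, so its minimum is min P + min Q − 3.
P'(s) = 24(s - 4)(s - 3)(s - 1) vanishes at s ∈ {1, 3, 4}; Q'(t) = 6(t + 1) vanishes at t ∈ {-1}.
Local minima of P (where P''>0): P(1)=-118, P(4)=-64. Local minima of Q: Q(-1)=-3.
So the global minimum of f is P(1) + Q(-1) − 3 = -118 − 3 − 3 = -124, attained at (1, -1).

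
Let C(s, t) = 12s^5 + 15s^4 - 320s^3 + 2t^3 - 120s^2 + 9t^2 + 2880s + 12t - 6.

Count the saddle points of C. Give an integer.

C separates as a function of s plus a function of t, so ∇C=0 decouples.
∂C/∂s = 60(s - 3)(s - 2)(s + 2)(s + 4) = 0 at s ∈ {-4, -2, 2, 3}; ∂C/∂t = 6(t + 1)(t + 2) = 0 at t ∈ {-2, -1}.
The Hessian is diagonal: diag(C_ss, C_tt). Second derivatives: C_ss(-4)=-5040, C_ss(-2)=2400, C_ss(2)=-1440, C_ss(3)=2100; C_tt(-2)=-6, C_tt(-1)=6.
Saddle points occur where the two diagonal entries have opposite signs: (-4, -1), (-2, -2), (2, -1), (3, -2). Count: 4.

4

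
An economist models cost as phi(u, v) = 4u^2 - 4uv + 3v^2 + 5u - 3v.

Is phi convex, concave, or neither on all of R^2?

phi is quadratic, so its Hessian is the constant matrix H = [[8, -4], [-4, 6]].
det(H) = 32, tr(H) = 14.
det(H) > 0 and tr(H) > 0, so H is positive definite everywhere: convex.

convex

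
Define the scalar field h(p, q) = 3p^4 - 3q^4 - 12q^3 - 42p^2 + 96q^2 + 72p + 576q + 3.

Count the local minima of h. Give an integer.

2

h separates as a function of p plus a function of q, so ∇h=0 decouples.
∂h/∂p = 12(p - 2)(p - 1)(p + 3) = 0 at p ∈ {-3, 1, 2}; ∂h/∂q = -12(q - 4)(q + 3)(q + 4) = 0 at q ∈ {-4, -3, 4}.
The Hessian is diagonal: diag(h_pp, h_qq). Second derivatives: h_pp(-3)=240, h_pp(1)=-48, h_pp(2)=60; h_qq(-4)=-96, h_qq(-3)=84, h_qq(4)=-672.
Local minima occur where both diagonal entries positive: (-3, -3), (2, -3). Count: 2.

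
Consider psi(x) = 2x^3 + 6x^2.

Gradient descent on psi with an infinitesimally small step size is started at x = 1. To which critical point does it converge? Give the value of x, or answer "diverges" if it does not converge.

psi'(x) = 6x(x + 2), so psi'(1) = 18.
Gradient descent moves in the -psi' direction, i.e. x is decreasing.
The nearest critical point in that direction is x = 0, where psi'' = 12 > 0 (a local minimum). The iterate converges there.

0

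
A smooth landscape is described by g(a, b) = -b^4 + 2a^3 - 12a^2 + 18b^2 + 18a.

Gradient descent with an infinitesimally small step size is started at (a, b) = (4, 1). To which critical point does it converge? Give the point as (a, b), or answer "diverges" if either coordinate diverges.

(3, 0)

g is separable, so gradient descent decouples: a follows -∂g/∂a, b follows -∂g/∂b.
∂g/∂a = 6(a - 3)(a - 1); at a=4 this is 18, so a decreases.
∂g/∂b = -4b(b - 3)(b + 3); at b=1 this is 32, so b decreases.
a converges to its nearest critical value 3 (a local min of the a-part); b converges to 0. The iterate converges to (3, 0).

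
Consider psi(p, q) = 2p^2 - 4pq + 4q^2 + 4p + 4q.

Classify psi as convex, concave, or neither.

convex

psi is quadratic, so its Hessian is the constant matrix H = [[4, -4], [-4, 8]].
det(H) = 16, tr(H) = 12.
det(H) > 0 and tr(H) > 0, so H is positive definite everywhere: convex.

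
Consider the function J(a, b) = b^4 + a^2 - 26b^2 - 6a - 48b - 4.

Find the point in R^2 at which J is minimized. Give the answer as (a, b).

(3, 4)

J(a,b) separates as P(a) + Q(b) − 4, so its minimum is min P + min Q − 4.
P'(a) = 2a - 6 vanishes at a ∈ {3}; Q'(b) = 4(b - 4)(b + 1)(b + 3) vanishes at b ∈ {-3, -1, 4}.
Local minima of P (where P''>0): P(3)=-9. Local minima of Q: Q(-3)=-9, Q(4)=-352.
So the global minimum of J is P(3) + Q(4) − 4 = -9 − 352 − 4 = -365, attained at (3, 4).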